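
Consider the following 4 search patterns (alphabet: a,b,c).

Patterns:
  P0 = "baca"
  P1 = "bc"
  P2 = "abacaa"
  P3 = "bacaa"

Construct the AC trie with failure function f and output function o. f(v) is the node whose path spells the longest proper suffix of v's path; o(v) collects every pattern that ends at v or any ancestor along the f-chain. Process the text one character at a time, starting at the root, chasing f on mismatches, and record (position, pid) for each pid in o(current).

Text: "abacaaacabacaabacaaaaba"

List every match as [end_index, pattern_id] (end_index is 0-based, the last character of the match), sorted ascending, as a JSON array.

Construct AC machine:
Trie (insert patterns):
  n0 'ε': a→6 b→1
  n1 'b': a→2 c→5
  n2 'ba': c→3
  n3 'bac': a→4
  n4 'baca': a→12  ←P0
  n5 'bc': ·  ←P1
  n6 'a': b→7
  n7 'ab': a→8
  n8 'aba': c→9
  n9 'abac': a→10
  n10 'abaca': a→11
  n11 'abacaa': ·  ←P2
  n12 'bacaa': ·  ←P3

Failure links (BFS by depth):
  fail(1) 'b': from fail(0)=0 chase 'b': 0 ⇒ 0;  out=∅∪out(0)=∅
  fail(6) 'a': from fail(0)=0 chase 'a': 0 ⇒ 0;  out=∅∪out(0)=∅
  fail(2) 'ba': from fail(1)=0 chase 'a': 0 ⇒ 6;  out=∅∪out(6)=∅
  fail(5) 'bc': from fail(1)=0 chase 'c': 0 ⇒ 0;  out={1}∪out(0)={1}
  fail(7) 'ab': from fail(6)=0 chase 'b': 0 ⇒ 1;  out=∅∪out(1)=∅
  fail(3) 'bac': from fail(2)=6 chase 'c': 6→0 ⇒ 0;  out=∅∪out(0)=∅
  fail(8) 'aba': from fail(7)=1 chase 'a': 1 ⇒ 2;  out=∅∪out(2)=∅
  fail(4) 'baca': from fail(3)=0 chase 'a': 0 ⇒ 6;  out={0}∪out(6)={0}
  fail(9) 'abac': from fail(8)=2 chase 'c': 2 ⇒ 3;  out=∅∪out(3)=∅
  fail(10) 'abaca': from fail(9)=3 chase 'a': 3 ⇒ 4;  out=∅∪out(4)={0}
  fail(12) 'bacaa': from fail(4)=6 chase 'a': 6→0 ⇒ 6;  out={3}∪out(6)={3}
  fail(11) 'abacaa': from fail(10)=4 chase 'a': 4 ⇒ 12;  out={2}∪out(12)={2,3}

Text stream:
pos 0 'a': at 6
pos 1 'b': at 7
pos 2 'a': at 8
pos 3 'c': at 9
pos 4 'a': at 10  → match P0@[1:4]
pos 5 'a': at 11  → match P2@[0:5],P3@[1:5]
pos 6 'a': at 6 ·f
pos 7 'c': at 0 ·f
pos 8 'a': at 6
pos 9 'b': at 7
pos 10 'a': at 8
pos 11 'c': at 9
pos 12 'a': at 10  → match P0@[9:12]
pos 13 'a': at 11  → match P2@[8:13],P3@[9:13]
pos 14 'b': at 7 ·f
pos 15 'a': at 8
pos 16 'c': at 9
pos 17 'a': at 10  → match P0@[14:17]
pos 18 'a': at 11  → match P2@[13:18],P3@[14:18]
pos 19 'a': at 6 ·f
pos 20 'a': at 6 ·f
pos 21 'b': at 7
pos 22 'a': at 8

Matches: [[4,0],[5,2],[5,3],[12,0],[13,2],[13,3],[17,0],[18,2],[18,3]]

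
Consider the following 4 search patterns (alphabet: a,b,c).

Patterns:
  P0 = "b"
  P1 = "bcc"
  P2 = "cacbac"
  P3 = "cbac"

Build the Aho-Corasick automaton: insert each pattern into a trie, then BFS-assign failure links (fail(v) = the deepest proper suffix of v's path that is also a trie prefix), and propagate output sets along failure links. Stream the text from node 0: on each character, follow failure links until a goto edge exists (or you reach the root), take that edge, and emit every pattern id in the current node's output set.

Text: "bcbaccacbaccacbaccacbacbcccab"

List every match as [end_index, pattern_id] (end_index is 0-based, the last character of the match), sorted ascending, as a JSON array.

Build:
Trie (insert patterns):
  n0 'ε': b→1 c→4
  n1 'b': c→2  [P0 ends]
  n2 'bc': c→3
  n3 'bcc': ·  [P1 ends]
  n4 'c': a→5 b→10
  n5 'ca': c→6
  n6 'cac': b→7
  n7 'cacb': a→8
  n8 'cacba': c→9
  n9 'cacbac': ·  [P2 ends]
  n10 'cb': a→11
  n11 'cba': c→12
  n12 'cbac': ·  [P3 ends]

BFS fail/out derivation:
  fail(1) 'b': from fail(0)=0 chase 'b': 0 ⇒ 0;  out={0}∪out(0)={0}
  fail(4) 'c': from fail(0)=0 chase 'c': 0 ⇒ 0;  out=∅∪out(0)=∅
  fail(2) 'bc': from fail(1)=0 chase 'c': 0 ⇒ 4;  out=∅∪out(4)=∅
  fail(5) 'ca': from fail(4)=0 chase 'a': 0 ⇒ 0;  out=∅∪out(0)=∅
  fail(10) 'cb': from fail(4)=0 chase 'b': 0 ⇒ 1;  out=∅∪out(1)={0}
  fail(3) 'bcc': from fail(2)=4 chase 'c': 4→0 ⇒ 4;  out={1}∪out(4)={1}
  fail(6) 'cac': from fail(5)=0 chase 'c': 0 ⇒ 4;  out=∅∪out(4)=∅
  fail(11) 'cba': from fail(10)=1 chase 'a': 1→0 ⇒ 0;  out=∅∪out(0)=∅
  fail(7) 'cacb': from fail(6)=4 chase 'b': 4 ⇒ 10;  out=∅∪out(10)={0}
  fail(12) 'cbac': from fail(11)=0 chase 'c': 0 ⇒ 4;  out={3}∪out(4)={3}
  fail(8) 'cacba': from fail(7)=10 chase 'a': 10 ⇒ 11;  out=∅∪out(11)=∅
  fail(9) 'cacbac': from fail(8)=11 chase 'c': 11 ⇒ 12;  out={2}∪out(12)={2,3}

Run:
i=0 'b': node 0→1  → match P0@[0:0]
i=1 'c': node 1→2
i=2 'b': node 2→10 (via fail)  → match P0@[2:2]
i=3 'a': node 10→11
i=4 'c': node 11→12  → match P3@[1:4]
i=5 'c': node 12→4 (via fail)
i=6 'a': node 4→5
i=7 'c': node 5→6
i=8 'b': node 6→7  → match P0@[8:8]
i=9 'a': node 7→8
i=10 'c': node 8→9  → match P2@[5:10],P3@[7:10]
i=11 'c': node 9→4 (via fail)
i=12 'a': node 4→5
i=13 'c': node 5→6
i=14 'b': node 6→7  → match P0@[14:14]
i=15 'a': node 7→8
i=16 'c': node 8→9  → match P2@[11:16],P3@[13:16]
i=17 'c': node 9→4 (via fail)
i=18 'a': node 4→5
i=19 'c': node 5→6
i=20 'b': node 6→7  → match P0@[20:20]
i=21 'a': node 7→8
i=22 'c': node 8→9  → match P2@[17:22],P3@[19:22]
i=23 'b': node 9→10 (via fail)  → match P0@[23:23]
i=24 'c': node 10→2 (via fail)
i=25 'c': node 2→3  → match P1@[23:25]
i=26 'c': node 3→4 (via fail)
i=27 'a': node 4→5
i=28 'b': node 5→1 (via fail)  → match P0@[28:28]

All matches (sorted): [[0,0],[2,0],[4,3],[8,0],[10,2],[10,3],[14,0],[16,2],[16,3],[20,0],[22,2],[22,3],[23,0],[25,1],[28,0]]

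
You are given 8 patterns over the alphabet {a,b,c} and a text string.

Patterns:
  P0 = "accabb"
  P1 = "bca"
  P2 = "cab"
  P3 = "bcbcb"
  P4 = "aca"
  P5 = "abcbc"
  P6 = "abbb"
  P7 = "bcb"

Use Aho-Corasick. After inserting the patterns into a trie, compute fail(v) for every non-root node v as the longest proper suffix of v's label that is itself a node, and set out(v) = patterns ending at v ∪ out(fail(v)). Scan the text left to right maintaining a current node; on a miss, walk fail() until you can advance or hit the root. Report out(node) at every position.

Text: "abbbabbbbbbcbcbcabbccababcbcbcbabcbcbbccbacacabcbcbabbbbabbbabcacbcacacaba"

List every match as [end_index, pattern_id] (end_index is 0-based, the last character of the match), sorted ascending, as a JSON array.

Build automaton:
Trie nodes:
  n0 'ε': a→1 b→7 c→10
  n1 'a': b→17 c→2
  n2 'ac': a→16 c→3
  n3 'acc': a→4
  n4 'acca': b→5
  n5 'accab': b→6
  n6 'accabb': ·  [P0 ends]
  n7 'b': c→8
  n8 'bc': a→9 b→13
  n9 'bca': ·  [P1 ends]
  n10 'c': a→11
  n11 'ca': b→12
  n12 'cab': ·  [P2 ends]
  n13 'bcb': c→14  [P7 ends]
  n14 'bcbc': b→15
  n15 'bcbcb': ·  [P3 ends]
  n16 'aca': ·  [P4 ends]
  n17 'ab': b→21 c→18
  n18 'abc': b→19
  n19 'abcb': c→20
  n20 'abcbc': ·  [P5 ends]
  n21 'abb': b→22
  n22 'abbb': ·  [P6 ends]

BFS fail/out derivation:
  n1('a'): parent n0 fail=0; on 'a' 0 → fail=0;  out ∅∪∅=∅
  n7('b'): parent n0 fail=0; on 'b' 0 → fail=0;  out ∅∪∅=∅
  n10('c'): parent n0 fail=0; on 'c' 0 → fail=0;  out ∅∪∅=∅
  n2('ac'): parent n1 fail=0; on 'c' 0 → fail=10;  out ∅∪∅=∅
  n8('bc'): parent n7 fail=0; on 'c' 0 → fail=10;  out ∅∪∅=∅
  n11('ca'): parent n10 fail=0; on 'a' 0 → fail=1;  out ∅∪∅=∅
  n17('ab'): parent n1 fail=0; on 'b' 0 → fail=7;  out ∅∪∅=∅
  n3('acc'): parent n2 fail=10; on 'c' 10→0 → fail=10;  out ∅∪∅=∅
  n9('bca'): parent n8 fail=10; on 'a' 10 → fail=11;  out {1}∪∅={1}
  n12('cab'): parent n11 fail=1; on 'b' 1 → fail=17;  out {2}∪∅={2}
  n13('bcb'): parent n8 fail=10; on 'b' 10→0 → fail=7;  out {7}∪∅={7}
  n16('aca'): parent n2 fail=10; on 'a' 10 → fail=11;  out {4}∪∅={4}
  n18('abc'): parent n17 fail=7; on 'c' 7 → fail=8;  out ∅∪∅=∅
  n21('abb'): parent n17 fail=7; on 'b' 7→0 → fail=7;  out ∅∪∅=∅
  n4('acca'): parent n3 fail=10; on 'a' 10 → fail=11;  out ∅∪∅=∅
  n14('bcbc'): parent n13 fail=7; on 'c' 7 → fail=8;  out ∅∪∅=∅
  n19('abcb'): parent n18 fail=8; on 'b' 8 → fail=13;  out ∅∪{7}={7}
  n22('abbb'): parent n21 fail=7; on 'b' 7→0 → fail=7;  out {6}∪∅={6}
  n5('accab'): parent n4 fail=11; on 'b' 11 → fail=12;  out ∅∪{2}={2}
  n15('bcbcb'): parent n14 fail=8; on 'b' 8 → fail=13;  out {3}∪{7}={3,7}
  n20('abcbc'): parent n19 fail=13; on 'c' 13 → fail=14;  out {5}∪∅={5}
  n6('accabb'): parent n5 fail=12; on 'b' 12→17 → fail=21;  out {0}∪∅={0}

Scan:
i=0 'a': node 0→1
i=1 'b': node 1→17
i=2 'b': node 17→21
i=3 'b': node 21→22  emit P6@[0:3]
i=4 'a': node 22→1 (via fail)
i=5 'b': node 1→17
i=6 'b': node 17→21
i=7 'b': node 21→22  emit P6@[4:7]
i=8 'b': node 22→7 (via fail)
i=9 'b': node 7→7 (via fail)
i=10 'b': node 7→7 (via fail)
i=11 'c': node 7→8
i=12 'b': node 8→13  emit P7@[10:12]
i=13 'c': node 13→14
i=14 'b': node 14→15  emit P3@[10:14],P7@[12:14]
i=15 'c': node 15→14 (via fail)
i=16 'a': node 14→9 (via fail)  emit P1@[14:16]
i=17 'b': node 9→12 (via fail)  emit P2@[15:17]
i=18 'b': node 12→21 (via fail)
i=19 'c': node 21→8 (via fail)
i=20 'c': node 8→10 (via fail)
i=21 'a': node 10→11
i=22 'b': node 11→12  emit P2@[20:22]
i=23 'a': node 12→1 (via fail)
i=24 'b': node 1→17
i=25 'c': node 17→18
i=26 'b': node 18→19  emit P7@[24:26]
i=27 'c': node 19→20  emit P5@[23:27]
i=28 'b': node 20→15 (via fail)  emit P3@[24:28],P7@[26:28]
i=29 'c': node 15→14 (via fail)
i=30 'b': node 14→15  emit P3@[26:30],P7@[28:30]
i=31 'a': node 15→1 (via fail)
i=32 'b': node 1→17
i=33 'c': node 17→18
i=34 'b': node 18→19  emit P7@[32:34]
i=35 'c': node 19→20  emit P5@[31:35]
i=36 'b': node 20→15 (via fail)  emit P3@[32:36],P7@[34:36]
i=37 'b': node 15→7 (via fail)
i=38 'c': node 7→8
i=39 'c': node 8→10 (via fail)
i=40 'b': node 10→7 (via fail)
i=41 'a': node 7→1 (via fail)
i=42 'c': node 1→2
i=43 'a': node 2→16  emit P4@[41:43]
i=44 'c': node 16→2 (via fail)
i=45 'a': node 2→16  emit P4@[43:45]
i=46 'b': node 16→12 (via fail)  emit P2@[44:46]
i=47 'c': node 12→18 (via fail)
i=48 'b': node 18→19  emit P7@[46:48]
i=49 'c': node 19→20  emit P5@[45:49]
i=50 'b': node 20→15 (via fail)  emit P3@[46:50],P7@[48:50]
i=51 'a': node 15→1 (via fail)
i=52 'b': node 1→17
i=53 'b': node 17→21
i=54 'b': node 21→22  emit P6@[51:54]
i=55 'b': node 22→7 (via fail)
i=56 'a': node 7→1 (via fail)
i=57 'b': node 1→17
i=58 'b': node 17→21
i=59 'b': node 21→22  emit P6@[56:59]
i=60 'a': node 22→1 (via fail)
i=61 'b': node 1→17
i=62 'c': node 17→18
i=63 'a': node 18→9 (via fail)  emit P1@[61:63]
i=64 'c': node 9→2 (via fail)
i=65 'b': node 2→7 (via fail)
i=66 'c': node 7→8
i=67 'a': node 8→9  emit P1@[65:67]
i=68 'c': node 9→2 (via fail)
i=69 'a': node 2→16  emit P4@[67:69]
i=70 'c': node 16→2 (via fail)
i=71 'a': node 2→16  emit P4@[69:71]
i=72 'b': node 16→12 (via fail)  emit P2@[70:72]
i=73 'a': node 12→1 (via fail)

Matches: [[3,6],[7,6],[12,7],[14,3],[14,7],[16,1],[17,2],[22,2],[26,7],[27,5],[28,3],[28,7],[30,3],[30,7],[34,7],[35,5],[36,3],[36,7],[43,4],[45,4],[46,2],[48,7],[49,5],[50,3],[50,7],[54,6],[59,6],[63,1],[67,1],[69,4],[71,4],[72,2]]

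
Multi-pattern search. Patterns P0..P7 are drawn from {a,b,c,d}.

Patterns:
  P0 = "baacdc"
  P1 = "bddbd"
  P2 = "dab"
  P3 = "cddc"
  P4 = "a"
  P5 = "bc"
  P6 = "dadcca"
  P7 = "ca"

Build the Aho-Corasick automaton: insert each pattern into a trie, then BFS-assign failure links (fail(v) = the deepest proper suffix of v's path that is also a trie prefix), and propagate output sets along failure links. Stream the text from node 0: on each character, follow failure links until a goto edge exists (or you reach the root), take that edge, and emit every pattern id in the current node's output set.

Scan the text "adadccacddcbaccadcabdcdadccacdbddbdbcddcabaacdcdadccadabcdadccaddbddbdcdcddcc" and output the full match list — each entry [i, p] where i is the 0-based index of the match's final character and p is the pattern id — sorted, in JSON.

Construct AC machine:
Trie (insert patterns):
  0='ε' goto a→18 b→1 c→14 d→11
  1='b' goto a→2 c→19 d→7
  2='ba' goto a→3
  3='baa' goto c→4
  4='baac' goto d→5
  5='baacd' goto c→6
  6='baacdc' goto ·  [P0 ends]
  7='bd' goto d→8
  8='bdd' goto b→9
  9='bddb' goto d→10
  10='bddbd' goto ·  [P1 ends]
  11='d' goto a→12
  12='da' goto b→13 d→20
  13='dab' goto ·  [P2 ends]
  14='c' goto a→24 d→15
  15='cd' goto d→16
  16='cdd' goto c→17
  17='cddc' goto ·  [P3 ends]
  18='a' goto ·  [P4 ends]
  19='bc' goto ·  [P5 ends]
  20='dad' goto c→21
  21='dadc' goto c→22
  22='dadcc' goto a→23
  23='dadcca' goto ·  [P6 ends]
  24='ca' goto ·  [P7 ends]

BFS fail/out derivation:
  n1('b'): parent n0 fail=0; on 'b' 0 → fail=0;  out ∅∪∅=∅
  n11('d'): parent n0 fail=0; on 'd' 0 → fail=0;  out ∅∪∅=∅
  n14('c'): parent n0 fail=0; on 'c' 0 → fail=0;  out ∅∪∅=∅
  n18('a'): parent n0 fail=0; on 'a' 0 → fail=0;  out {4}∪∅={4}
  n2('ba'): parent n1 fail=0; on 'a' 0 → fail=18;  out ∅∪{4}={4}
  n7('bd'): parent n1 fail=0; on 'd' 0 → fail=11;  out ∅∪∅=∅
  n12('da'): parent n11 fail=0; on 'a' 0 → fail=18;  out ∅∪{4}={4}
  n15('cd'): parent n14 fail=0; on 'd' 0 → fail=11;  out ∅∪∅=∅
  n19('bc'): parent n1 fail=0; on 'c' 0 → fail=14;  out {5}∪∅={5}
  n24('ca'): parent n14 fail=0; on 'a' 0 → fail=18;  out {7}∪{4}={4,7}
  n3('baa'): parent n2 fail=18; on 'a' 18→0 → fail=18;  out ∅∪{4}={4}
  n8('bdd'): parent n7 fail=11; on 'd' 11→0 → fail=11;  out ∅∪∅=∅
  n13('dab'): parent n12 fail=18; on 'b' 18→0 → fail=1;  out {2}∪∅={2}
  n16('cdd'): parent n15 fail=11; on 'd' 11→0 → fail=11;  out ∅∪∅=∅
  n20('dad'): parent n12 fail=18; on 'd' 18→0 → fail=11;  out ∅∪∅=∅
  n4('baac'): parent n3 fail=18; on 'c' 18→0 → fail=14;  out ∅∪∅=∅
  n9('bddb'): parent n8 fail=11; on 'b' 11→0 → fail=1;  out ∅∪∅=∅
  n17('cddc'): parent n16 fail=11; on 'c' 11→0 → fail=14;  out {3}∪∅={3}
  n21('dadc'): parent n20 fail=11; on 'c' 11→0 → fail=14;  out ∅∪∅=∅
  n5('baacd'): parent n4 fail=14; on 'd' 14 → fail=15;  out ∅∪∅=∅
  n10('bddbd'): parent n9 fail=1; on 'd' 1 → fail=7;  out {1}∪∅={1}
  n22('dadcc'): parent n21 fail=14; on 'c' 14→0 → fail=14;  out ∅∪∅=∅
  n6('baacdc'): parent n5 fail=15; on 'c' 15→11→0 → fail=14;  out {0}∪∅={0}
  n23('dadcca'): parent n22 fail=14; on 'a' 14 → fail=24;  out {6}∪{4,7}={4,6,7}

Text stream:
i=0 'a': node 0→18  emit P4@[0:0]
i=1 'd': node 18→11 ·f
i=2 'a': node 11→12  emit P4@[2:2]
i=3 'd': node 12→20
i=4 'c': node 20→21
i=5 'c': node 21→22
i=6 'a': node 22→23  emit P4@[6:6],P6@[1:6],P7@[5:6]
i=7 'c': node 23→14 ·f
i=8 'd': node 14→15
i=9 'd': node 15→16
i=10 'c': node 16→17  emit P3@[7:10]
i=11 'b': node 17→1 ·f
i=12 'a': node 1→2  emit P4@[12:12]
i=13 'c': node 2→14 ·f
i=14 'c': node 14→14 ·f
i=15 'a': node 14→24  emit P4@[15:15],P7@[14:15]
i=16 'd': node 24→11 ·f
i=17 'c': node 11→14 ·f
i=18 'a': node 14→24  emit P4@[18:18],P7@[17:18]
i=19 'b': node 24→1 ·f
i=20 'd': node 1→7
i=21 'c': node 7→14 ·f
i=22 'd': node 14→15
i=23 'a': node 15→12 ·f  emit P4@[23:23]
i=24 'd': node 12→20
i=25 'c': node 20→21
i=26 'c': node 21→22
i=27 'a': node 22→23  emit P4@[27:27],P6@[22:27],P7@[26:27]
i=28 'c': node 23→14 ·f
i=29 'd': node 14→15
i=30 'b': node 15→1 ·f
i=31 'd': node 1→7
i=32 'd': node 7→8
i=33 'b': node 8→9
i=34 'd': node 9→10  emit P1@[30:34]
i=35 'b': node 10→1 ·f
i=36 'c': node 1→19  emit P5@[35:36]
i=37 'd': node 19→15 ·f
i=38 'd': node 15→16
i=39 'c': node 16→17  emit P3@[36:39]
i=40 'a': node 17→24 ·f  emit P4@[40:40],P7@[39:40]
i=41 'b': node 24→1 ·f
i=42 'a': node 1→2  emit P4@[42:42]
i=43 'a': node 2→3  emit P4@[43:43]
i=44 'c': node 3→4
i=45 'd': node 4→5
i=46 'c': node 5→6  emit P0@[41:46]
i=47 'd': node 6→15 ·f
i=48 'a': node 15→12 ·f  emit P4@[48:48]
i=49 'd': node 12→20
i=50 'c': node 20→21
i=51 'c': node 21→22
i=52 'a': node 22→23  emit P4@[52:52],P6@[47:52],P7@[51:52]
i=53 'd': node 23→11 ·f
i=54 'a': node 11→12  emit P4@[54:54]
i=55 'b': node 12→13  emit P2@[53:55]
i=56 'c': node 13→19 ·f  emit P5@[55:56]
i=57 'd': node 19→15 ·f
i=58 'a': node 15→12 ·f  emit P4@[58:58]
i=59 'd': node 12→20
i=60 'c': node 20→21
i=61 'c': node 21→22
i=62 'a': node 22→23  emit P4@[62:62],P6@[57:62],P7@[61:62]
i=63 'd': node 23→11 ·f
i=64 'd': node 11→11 ·f
i=65 'b': node 11→1 ·f
i=66 'd': node 1→7
i=67 'd': node 7→8
i=68 'b': node 8→9
i=69 'd': node 9→10  emit P1@[65:69]
i=70 'c': node 10→14 ·f
i=71 'd': node 14→15
i=72 'c': node 15→14 ·f
i=73 'd': node 14→15
i=74 'd': node 15→16
i=75 'c': node 16→17  emit P3@[72:75]
i=76 'c': node 17→14 ·f

Matches: [[0,4],[2,4],[6,4],[6,6],[6,7],[10,3],[12,4],[15,4],[15,7],[18,4],[18,7],[23,4],[27,4],[27,6],[27,7],[34,1],[36,5],[39,3],[40,4],[40,7],[42,4],[43,4],[46,0],[48,4],[52,4],[52,6],[52,7],[54,4],[55,2],[56,5],[58,4],[62,4],[62,6],[62,7],[69,1],[75,3]]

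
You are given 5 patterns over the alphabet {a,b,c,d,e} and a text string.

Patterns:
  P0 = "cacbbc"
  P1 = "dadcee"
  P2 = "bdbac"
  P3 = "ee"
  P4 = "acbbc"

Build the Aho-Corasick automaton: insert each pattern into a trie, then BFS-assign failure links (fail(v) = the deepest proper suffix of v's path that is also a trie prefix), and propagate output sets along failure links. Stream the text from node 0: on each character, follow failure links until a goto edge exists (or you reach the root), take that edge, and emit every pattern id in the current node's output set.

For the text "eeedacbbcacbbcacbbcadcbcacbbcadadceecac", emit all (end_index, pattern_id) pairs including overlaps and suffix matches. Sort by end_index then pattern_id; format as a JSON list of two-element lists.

Construct AC machine:
Trie (insert patterns):
  n0 'ε': a→20 b→13 c→1 d→7 e→18
  n1 'c': a→2
  n2 'ca': c→3
  n3 'cac': b→4
  n4 'cacb': b→5
  n5 'cacbb': c→6
  n6 'cacbbc': ·  [P0 ends]
  n7 'd': a→8
  n8 'da': d→9
  n9 'dad': c→10
  n10 'dadc': e→11
  n11 'dadce': e→12
  n12 'dadcee': ·  [P1 ends]
  n13 'b': d→14
  n14 'bd': b→15
  n15 'bdb': a→16
  n16 'bdba': c→17
  n17 'bdbac': ·  [P2 ends]
  n18 'e': e→19
  n19 'ee': ·  [P3 ends]
  n20 'a': c→21
  n21 'ac': b→22
  n22 'acb': b→23
  n23 'acbb': c→24
  n24 'acbbc': ·  [P4 ends]

BFS fail/out derivation:
  n1('c'): parent n0 fail=0; on 'c' 0 → fail=0;  out ∅∪∅=∅
  n7('d'): parent n0 fail=0; on 'd' 0 → fail=0;  out ∅∪∅=∅
  n13('b'): parent n0 fail=0; on 'b' 0 → fail=0;  out ∅∪∅=∅
  n18('e'): parent n0 fail=0; on 'e' 0 → fail=0;  out ∅∪∅=∅
  n20('a'): parent n0 fail=0; on 'a' 0 → fail=0;  out ∅∪∅=∅
  n2('ca'): parent n1 fail=0; on 'a' 0 → fail=20;  out ∅∪∅=∅
  n8('da'): parent n7 fail=0; on 'a' 0 → fail=20;  out ∅∪∅=∅
  n14('bd'): parent n13 fail=0; on 'd' 0 → fail=7;  out ∅∪∅=∅
  n19('ee'): parent n18 fail=0; on 'e' 0 → fail=18;  out {3}∪∅={3}
  n21('ac'): parent n20 fail=0; on 'c' 0 → fail=1;  out ∅∪∅=∅
  n3('cac'): parent n2 fail=20; on 'c' 20 → fail=21;  out ∅∪∅=∅
  n9('dad'): parent n8 fail=20; on 'd' 20→0 → fail=7;  out ∅∪∅=∅
  n15('bdb'): parent n14 fail=7; on 'b' 7→0 → fail=13;  out ∅∪∅=∅
  n22('acb'): parent n21 fail=1; on 'b' 1→0 → fail=13;  out ∅∪∅=∅
  n4('cacb'): parent n3 fail=21; on 'b' 21 → fail=22;  out ∅∪∅=∅
  n10('dadc'): parent n9 fail=7; on 'c' 7→0 → fail=1;  out ∅∪∅=∅
  n16('bdba'): parent n15 fail=13; on 'a' 13→0 → fail=20;  out ∅∪∅=∅
  n23('acbb'): parent n22 fail=13; on 'b' 13→0 → fail=13;  out ∅∪∅=∅
  n5('cacbb'): parent n4 fail=22; on 'b' 22 → fail=23;  out ∅∪∅=∅
  n11('dadce'): parent n10 fail=1; on 'e' 1→0 → fail=18;  out ∅∪∅=∅
  n17('bdbac'): parent n16 fail=20; on 'c' 20 → fail=21;  out {2}∪∅={2}
  n24('acbbc'): parent n23 fail=13; on 'c' 13→0 → fail=1;  out {4}∪∅={4}
  n6('cacbbc'): parent n5 fail=23; on 'c' 23 → fail=24;  out {0}∪{4}={0,4}
  n12('dadcee'): parent n11 fail=18; on 'e' 18 → fail=19;  out {1}∪{3}={1,3}

Text stream:
[0] read 'e'  n0⇒n18
[1] read 'e'  n18⇒n19  → match P3@[0:1]
[2] read 'e'  n19⇒n19 (via fail)  → match P3@[1:2]
[3] read 'd'  n19⇒n7 (via fail)
[4] read 'a'  n7⇒n8
[5] read 'c'  n8⇒n21 (via fail)
[6] read 'b'  n21⇒n22
[7] read 'b'  n22⇒n23
[8] read 'c'  n23⇒n24  → match P4@[4:8]
[9] read 'a'  n24⇒n2 (via fail)
[10] read 'c'  n2⇒n3
[11] read 'b'  n3⇒n4
[12] read 'b'  n4⇒n5
[13] read 'c'  n5⇒n6  → match P0@[8:13],P4@[9:13]
[14] read 'a'  n6⇒n2 (via fail)
[15] read 'c'  n2⇒n3
[16] read 'b'  n3⇒n4
[17] read 'b'  n4⇒n5
[18] read 'c'  n5⇒n6  → match P0@[13:18],P4@[14:18]
[19] read 'a'  n6⇒n2 (via fail)
[20] read 'd'  n2⇒n7 (via fail)
[21] read 'c'  n7⇒n1 (via fail)
[22] read 'b'  n1⇒n13 (via fail)
[23] read 'c'  n13⇒n1 (via fail)
[24] read 'a'  n1⇒n2
[25] read 'c'  n2⇒n3
[26] read 'b'  n3⇒n4
[27] read 'b'  n4⇒n5
[28] read 'c'  n5⇒n6  → match P0@[23:28],P4@[24:28]
[29] read 'a'  n6⇒n2 (via fail)
[30] read 'd'  n2⇒n7 (via fail)
[31] read 'a'  n7⇒n8
[32] read 'd'  n8⇒n9
[33] read 'c'  n9⇒n10
[34] read 'e'  n10⇒n11
[35] read 'e'  n11⇒n12  → match P1@[30:35],P3@[34:35]
[36] read 'c'  n12⇒n1 (via fail)
[37] read 'a'  n1⇒n2
[38] read 'c'  n2⇒n3

Matches: [[1,3],[2,3],[8,4],[13,0],[13,4],[18,0],[18,4],[28,0],[28,4],[35,1],[35,3]]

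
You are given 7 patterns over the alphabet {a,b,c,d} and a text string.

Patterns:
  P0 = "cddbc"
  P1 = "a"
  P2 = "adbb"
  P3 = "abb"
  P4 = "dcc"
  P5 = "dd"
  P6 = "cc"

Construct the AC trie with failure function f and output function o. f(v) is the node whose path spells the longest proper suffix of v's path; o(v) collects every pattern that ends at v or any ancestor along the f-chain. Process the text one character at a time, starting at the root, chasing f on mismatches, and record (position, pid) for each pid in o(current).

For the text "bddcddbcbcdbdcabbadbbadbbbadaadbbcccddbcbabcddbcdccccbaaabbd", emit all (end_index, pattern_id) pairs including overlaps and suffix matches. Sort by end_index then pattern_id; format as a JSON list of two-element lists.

Build:
Trie nodes:
  n0 'ε': a→6 c→1 d→12
  n1 'c': c→16 d→2
  n2 'cd': d→3
  n3 'cdd': b→4
  n4 'cddb': c→5
  n5 'cddbc': ·  [P0 ends]
  n6 'a': b→10 d→7  [P1 ends]
  n7 'ad': b→8
  n8 'adb': b→9
  n9 'adbb': ·  [P2 ends]
  n10 'ab': b→11
  n11 'abb': ·  [P3 ends]
  n12 'd': c→13 d→15
  n13 'dc': c→14
  n14 'dcc': ·  [P4 ends]
  n15 'dd': ·  [P5 ends]
  n16 'cc': ·  [P6 ends]

Failure links (BFS by depth):
  n1('c'): parent n0 fail=0; on 'c' 0 → fail=0;  out ∅∪∅=∅
  n6('a'): parent n0 fail=0; on 'a' 0 → fail=0;  out {1}∪∅={1}
  n12('d'): parent n0 fail=0; on 'd' 0 → fail=0;  out ∅∪∅=∅
  n2('cd'): parent n1 fail=0; on 'd' 0 → fail=12;  out ∅∪∅=∅
  n7('ad'): parent n6 fail=0; on 'd' 0 → fail=12;  out ∅∪∅=∅
  n10('ab'): parent n6 fail=0; on 'b' 0 → fail=0;  out ∅∪∅=∅
  n13('dc'): parent n12 fail=0; on 'c' 0 → fail=1;  out ∅∪∅=∅
  n15('dd'): parent n12 fail=0; on 'd' 0 → fail=12;  out {5}∪∅={5}
  n16('cc'): parent n1 fail=0; on 'c' 0 → fail=1;  out {6}∪∅={6}
  n3('cdd'): parent n2 fail=12; on 'd' 12 → fail=15;  out ∅∪{5}={5}
  n8('adb'): parent n7 fail=12; on 'b' 12→0 → fail=0;  out ∅∪∅=∅
  n11('abb'): parent n10 fail=0; on 'b' 0 → fail=0;  out {3}∪∅={3}
  n14('dcc'): parent n13 fail=1; on 'c' 1 → fail=16;  out {4}∪{6}={4,6}
  n4('cddb'): parent n3 fail=15; on 'b' 15→12→0 → fail=0;  out ∅∪∅=∅
  n9('adbb'): parent n8 fail=0; on 'b' 0 → fail=0;  out {2}∪∅={2}
  n5('cddbc'): parent n4 fail=0; on 'c' 0 → fail=1;  out {0}∪∅={0}

Scan:
i=0 'b': node 0→0
i=1 'd': node 0→12
i=2 'd': node 12→15  emit P5@[1:2]
i=3 'c': node 15→13 (via fail)
i=4 'd': node 13→2 (via fail)
i=5 'd': node 2→3  emit P5@[4:5]
i=6 'b': node 3→4
i=7 'c': node 4→5  emit P0@[3:7]
i=8 'b': node 5→0 (via fail)
i=9 'c': node 0→1
i=10 'd': node 1→2
i=11 'b': node 2→0 (via fail)
i=12 'd': node 0→12
i=13 'c': node 12→13
i=14 'a': node 13→6 (via fail)  emit P1@[14:14]
i=15 'b': node 6→10
i=16 'b': node 10→11  emit P3@[14:16]
i=17 'a': node 11→6 (via fail)  emit P1@[17:17]
i=18 'd': node 6→7
i=19 'b': node 7→8
i=20 'b': node 8→9  emit P2@[17:20]
i=21 'a': node 9→6 (via fail)  emit P1@[21:21]
i=22 'd': node 6→7
i=23 'b': node 7→8
i=24 'b': node 8→9  emit P2@[21:24]
i=25 'b': node 9→0 (via fail)
i=26 'a': node 0→6  emit P1@[26:26]
i=27 'd': node 6→7
i=28 'a': node 7→6 (via fail)  emit P1@[28:28]
i=29 'a': node 6→6 (via fail)  emit P1@[29:29]
i=30 'd': node 6→7
i=31 'b': node 7→8
i=32 'b': node 8→9  emit P2@[29:32]
i=33 'c': node 9→1 (via fail)
i=34 'c': node 1→16  emit P6@[33:34]
i=35 'c': node 16→16 (via fail)  emit P6@[34:35]
i=36 'd': node 16→2 (via fail)
i=37 'd': node 2→3  emit P5@[36:37]
i=38 'b': node 3→4
i=39 'c': node 4→5  emit P0@[35:39]
i=40 'b': node 5→0 (via fail)
i=41 'a': node 0→6  emit P1@[41:41]
i=42 'b': node 6→10
i=43 'c': node 10→1 (via fail)
i=44 'd': node 1→2
i=45 'd': node 2→3  emit P5@[44:45]
i=46 'b': node 3→4
i=47 'c': node 4→5  emit P0@[43:47]
i=48 'd': node 5→2 (via fail)
i=49 'c': node 2→13 (via fail)
i=50 'c': node 13→14  emit P4@[48:50],P6@[49:50]
i=51 'c': node 14→16 (via fail)  emit P6@[50:51]
i=52 'c': node 16→16 (via fail)  emit P6@[51:52]
i=53 'b': node 16→0 (via fail)
i=54 'a': node 0→6  emit P1@[54:54]
i=55 'a': node 6→6 (via fail)  emit P1@[55:55]
i=56 'a': node 6→6 (via fail)  emit P1@[56:56]
i=57 'b': node 6→10
i=58 'b': node 10→11  emit P3@[56:58]
i=59 'd': node 11→12 (via fail)

Matches: [[2,5],[5,5],[7,0],[14,1],[16,3],[17,1],[20,2],[21,1],[24,2],[26,1],[28,1],[29,1],[32,2],[34,6],[35,6],[37,5],[39,0],[41,1],[45,5],[47,0],[50,4],[50,6],[51,6],[52,6],[54,1],[55,1],[56,1],[58,3]]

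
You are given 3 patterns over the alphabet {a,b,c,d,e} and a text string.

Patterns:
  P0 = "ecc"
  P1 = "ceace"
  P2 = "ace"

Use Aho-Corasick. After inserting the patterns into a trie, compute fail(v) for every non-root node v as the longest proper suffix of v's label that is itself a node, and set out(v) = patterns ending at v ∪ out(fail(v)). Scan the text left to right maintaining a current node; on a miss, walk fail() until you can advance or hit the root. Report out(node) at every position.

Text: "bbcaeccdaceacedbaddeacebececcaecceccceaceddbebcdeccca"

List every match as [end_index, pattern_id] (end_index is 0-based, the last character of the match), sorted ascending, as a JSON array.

Build automaton:
Trie (insert patterns):
  0='ε' goto a→9 c→4 e→1
  1='e' goto c→2
  2='ec' goto c→3
  3='ecc' goto ·  ←P0
  4='c' goto e→5
  5='ce' goto a→6
  6='cea' goto c→7
  7='ceac' goto e→8
  8='ceace' goto ·  ←P1
  9='a' goto c→10
  10='ac' goto e→11
  11='ace' goto ·  ←P2

Failure links (BFS by depth):
  fail(1) 'e': from fail(0)=0 chase 'e': 0 ⇒ 0;  out=∅∪out(0)=∅
  fail(4) 'c': from fail(0)=0 chase 'c': 0 ⇒ 0;  out=∅∪out(0)=∅
  fail(9) 'a': from fail(0)=0 chase 'a': 0 ⇒ 0;  out=∅∪out(0)=∅
  fail(2) 'ec': from fail(1)=0 chase 'c': 0 ⇒ 4;  out=∅∪out(4)=∅
  fail(5) 'ce': from fail(4)=0 chase 'e': 0 ⇒ 1;  out=∅∪out(1)=∅
  fail(10) 'ac': from fail(9)=0 chase 'c': 0 ⇒ 4;  out=∅∪out(4)=∅
  fail(3) 'ecc': from fail(2)=4 chase 'c': 4→0 ⇒ 4;  out={0}∪out(4)={0}
  fail(6) 'cea': from fail(5)=1 chase 'a': 1→0 ⇒ 9;  out=∅∪out(9)=∅
  fail(11) 'ace': from fail(10)=4 chase 'e': 4 ⇒ 5;  out={2}∪out(5)={2}
  fail(7) 'ceac': from fail(6)=9 chase 'c': 9 ⇒ 10;  out=∅∪out(10)=∅
  fail(8) 'ceace': from fail(7)=10 chase 'e': 10 ⇒ 11;  out={1}∪out(11)={1,2}

Text stream:
[0] read 'b'  n0⇒n0
[1] read 'b'  n0⇒n0
[2] read 'c'  n0⇒n4
[3] read 'a'  n4⇒n9 (via fail)
[4] read 'e'  n9⇒n1 (via fail)
[5] read 'c'  n1⇒n2
[6] read 'c'  n2⇒n3  emit P0@[4:6]
[7] read 'd'  n3⇒n0 (via fail)
[8] read 'a'  n0⇒n9
[9] read 'c'  n9⇒n10
[10] read 'e'  n10⇒n11  emit P2@[8:10]
[11] read 'a'  n11⇒n6 (via fail)
[12] read 'c'  n6⇒n7
[13] read 'e'  n7⇒n8  emit P1@[9:13],P2@[11:13]
[14] read 'd'  n8⇒n0 (via fail)
[15] read 'b'  n0⇒n0
[16] read 'a'  n0⇒n9
[17] read 'd'  n9⇒n0 (via fail)
[18] read 'd'  n0⇒n0
[19] read 'e'  n0⇒n1
[20] read 'a'  n1⇒n9 (via fail)
[21] read 'c'  n9⇒n10
[22] read 'e'  n10⇒n11  emit P2@[20:22]
[23] read 'b'  n11⇒n0 (via fail)
[24] read 'e'  n0⇒n1
[25] read 'c'  n1⇒n2
[26] read 'e'  n2⇒n5 (via fail)
[27] read 'c'  n5⇒n2 (via fail)
[28] read 'c'  n2⇒n3  emit P0@[26:28]
[29] read 'a'  n3⇒n9 (via fail)
[30] read 'e'  n9⇒n1 (via fail)
[31] read 'c'  n1⇒n2
[32] read 'c'  n2⇒n3  emit P0@[30:32]
[33] read 'e'  n3⇒n5 (via fail)
[34] read 'c'  n5⇒n2 (via fail)
[35] read 'c'  n2⇒n3  emit P0@[33:35]
[36] read 'c'  n3⇒n4 (via fail)
[37] read 'e'  n4⇒n5
[38] read 'a'  n5⇒n6
[39] read 'c'  n6⇒n7
[40] read 'e'  n7⇒n8  emit P1@[36:40],P2@[38:40]
[41] read 'd'  n8⇒n0 (via fail)
[42] read 'd'  n0⇒n0
[43] read 'b'  n0⇒n0
[44] read 'e'  n0⇒n1
[45] read 'b'  n1⇒n0 (via fail)
[46] read 'c'  n0⇒n4
[47] read 'd'  n4⇒n0 (via fail)
[48] read 'e'  n0⇒n1
[49] read 'c'  n1⇒n2
[50] read 'c'  n2⇒n3  emit P0@[48:50]
[51] read 'c'  n3⇒n4 (via fail)
[52] read 'a'  n4⇒n9 (via fail)

Matches: [[6,0],[10,2],[13,1],[13,2],[22,2],[28,0],[32,0],[35,0],[40,1],[40,2],[50,0]]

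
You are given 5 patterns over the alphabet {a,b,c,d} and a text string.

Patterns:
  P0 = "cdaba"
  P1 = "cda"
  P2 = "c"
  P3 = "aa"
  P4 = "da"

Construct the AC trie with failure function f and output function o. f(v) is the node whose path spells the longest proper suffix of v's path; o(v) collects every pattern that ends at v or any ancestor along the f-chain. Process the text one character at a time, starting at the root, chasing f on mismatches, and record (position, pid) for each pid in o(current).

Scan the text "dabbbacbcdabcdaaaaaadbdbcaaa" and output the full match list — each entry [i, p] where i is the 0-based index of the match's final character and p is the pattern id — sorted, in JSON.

Build:
Trie (insert patterns):
  0='ε' goto a→6 c→1 d→8
  1='c' goto d→2  ←P2
  2='cd' goto a→3
  3='cda' goto b→4  ←P1
  4='cdab' goto a→5
  5='cdaba' goto ·  ←P0
  6='a' goto a→7
  7='aa' goto ·  ←P3
  8='d' goto a→9
  9='da' goto ·  ←P4

BFS fail/out derivation:
  fail(1) 'c': from fail(0)=0 chase 'c': 0 ⇒ 0;  out={2}∪out(0)={2}
  fail(6) 'a': from fail(0)=0 chase 'a': 0 ⇒ 0;  out=∅∪out(0)=∅
  fail(8) 'd': from fail(0)=0 chase 'd': 0 ⇒ 0;  out=∅∪out(0)=∅
  fail(2) 'cd': from fail(1)=0 chase 'd': 0 ⇒ 8;  out=∅∪out(8)=∅
  fail(7) 'aa': from fail(6)=0 chase 'a': 0 ⇒ 6;  out={3}∪out(6)={3}
  fail(9) 'da': from fail(8)=0 chase 'a': 0 ⇒ 6;  out={4}∪out(6)={4}
  fail(3) 'cda': from fail(2)=8 chase 'a': 8 ⇒ 9;  out={1}∪out(9)={1,4}
  fail(4) 'cdab': from fail(3)=9 chase 'b': 9→6→0 ⇒ 0;  out=∅∪out(0)=∅
  fail(5) 'cdaba': from fail(4)=0 chase 'a': 0 ⇒ 6;  out={0}∪out(6)={0}

Text stream:
i=0 'd': node 0→8
i=1 'a': node 8→9  ** P4@[0:1]
i=2 'b': node 9→0 ·f
i=3 'b': node 0→0
i=4 'b': node 0→0
i=5 'a': node 0→6
i=6 'c': node 6→1 ·f  ** P2@[6:6]
i=7 'b': node 1→0 ·f
i=8 'c': node 0→1  ** P2@[8:8]
i=9 'd': node 1→2
i=10 'a': node 2→3  ** P1@[8:10],P4@[9:10]
i=11 'b': node 3→4
i=12 'c': node 4→1 ·f  ** P2@[12:12]
i=13 'd': node 1→2
i=14 'a': node 2→3  ** P1@[12:14],P4@[13:14]
i=15 'a': node 3→7 ·f  ** P3@[14:15]
i=16 'a': node 7→7 ·f  ** P3@[15:16]
i=17 'a': node 7→7 ·f  ** P3@[16:17]
i=18 'a': node 7→7 ·f  ** P3@[17:18]
i=19 'a': node 7→7 ·f  ** P3@[18:19]
i=20 'd': node 7→8 ·f
i=21 'b': node 8→0 ·f
i=22 'd': node 0→8
i=23 'b': node 8→0 ·f
i=24 'c': node 0→1  ** P2@[24:24]
i=25 'a': node 1→6 ·f
i=26 'a': node 6→7  ** P3@[25:26]
i=27 'a': node 7→7 ·f  ** P3@[26:27]

All matches (sorted): [[1,4],[6,2],[8,2],[10,1],[10,4],[12,2],[14,1],[14,4],[15,3],[16,3],[17,3],[18,3],[19,3],[24,2],[26,3],[27,3]]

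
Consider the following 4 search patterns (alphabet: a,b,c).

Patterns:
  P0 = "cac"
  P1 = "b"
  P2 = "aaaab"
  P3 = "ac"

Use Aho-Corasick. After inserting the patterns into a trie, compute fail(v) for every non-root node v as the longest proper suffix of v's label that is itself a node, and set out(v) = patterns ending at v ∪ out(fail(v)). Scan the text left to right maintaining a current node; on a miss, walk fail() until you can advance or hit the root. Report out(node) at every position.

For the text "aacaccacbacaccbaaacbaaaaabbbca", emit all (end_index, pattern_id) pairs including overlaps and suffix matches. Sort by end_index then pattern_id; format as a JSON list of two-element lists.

Build:
Trie nodes:
  n0 'ε': a→5 b→4 c→1
  n1 'c': a→2
  n2 'ca': c→3
  n3 'cac': ·  [P0 ends]
  n4 'b': ·  [P1 ends]
  n5 'a': a→6 c→10
  n6 'aa': a→7
  n7 'aaa': a→8
  n8 'aaaa': b→9
  n9 'aaaab': ·  [P2 ends]
  n10 'ac': ·  [P3 ends]

Failure links (BFS by depth):
  n1('c'): parent n0 fail=0; on 'c' 0 → fail=0;  out ∅∪∅=∅
  n4('b'): parent n0 fail=0; on 'b' 0 → fail=0;  out {1}∪∅={1}
  n5('a'): parent n0 fail=0; on 'a' 0 → fail=0;  out ∅∪∅=∅
  n2('ca'): parent n1 fail=0; on 'a' 0 → fail=5;  out ∅∪∅=∅
  n6('aa'): parent n5 fail=0; on 'a' 0 → fail=5;  out ∅∪∅=∅
  n10('ac'): parent n5 fail=0; on 'c' 0 → fail=1;  out {3}∪∅={3}
  n3('cac'): parent n2 fail=5; on 'c' 5 → fail=10;  out {0}∪{3}={0,3}
  n7('aaa'): parent n6 fail=5; on 'a' 5 → fail=6;  out ∅∪∅=∅
  n8('aaaa'): parent n7 fail=6; on 'a' 6 → fail=7;  out ∅∪∅=∅
  n9('aaaab'): parent n8 fail=7; on 'b' 7→6→5→0 → fail=4;  out {2}∪{1}={1,2}

Scan:
i=0 'a': node 0→5
i=1 'a': node 5→6
i=2 'c': node 6→10 ·f  ** P3@[1:2]
i=3 'a': node 10→2 ·f
i=4 'c': node 2→3  ** P0@[2:4],P3@[3:4]
i=5 'c': node 3→1 ·f
i=6 'a': node 1→2
i=7 'c': node 2→3  ** P0@[5:7],P3@[6:7]
i=8 'b': node 3→4 ·f  ** P1@[8:8]
i=9 'a': node 4→5 ·f
i=10 'c': node 5→10  ** P3@[9:10]
i=11 'a': node 10→2 ·f
i=12 'c': node 2→3  ** P0@[10:12],P3@[11:12]
i=13 'c': node 3→1 ·f
i=14 'b': node 1→4 ·f  ** P1@[14:14]
i=15 'a': node 4→5 ·f
i=16 'a': node 5→6
i=17 'a': node 6→7
i=18 'c': node 7→10 ·f  ** P3@[17:18]
i=19 'b': node 10→4 ·f  ** P1@[19:19]
i=20 'a': node 4→5 ·f
i=21 'a': node 5→6
i=22 'a': node 6→7
i=23 'a': node 7→8
i=24 'a': node 8→8 ·f
i=25 'b': node 8→9  ** P1@[25:25],P2@[21:25]
i=26 'b': node 9→4 ·f  ** P1@[26:26]
i=27 'b': node 4→4 ·f  ** P1@[27:27]
i=28 'c': node 4→1 ·f
i=29 'a': node 1→2

Result: [[2,3],[4,0],[4,3],[7,0],[7,3],[8,1],[10,3],[12,0],[12,3],[14,1],[18,3],[19,1],[25,1],[25,2],[26,1],[27,1]]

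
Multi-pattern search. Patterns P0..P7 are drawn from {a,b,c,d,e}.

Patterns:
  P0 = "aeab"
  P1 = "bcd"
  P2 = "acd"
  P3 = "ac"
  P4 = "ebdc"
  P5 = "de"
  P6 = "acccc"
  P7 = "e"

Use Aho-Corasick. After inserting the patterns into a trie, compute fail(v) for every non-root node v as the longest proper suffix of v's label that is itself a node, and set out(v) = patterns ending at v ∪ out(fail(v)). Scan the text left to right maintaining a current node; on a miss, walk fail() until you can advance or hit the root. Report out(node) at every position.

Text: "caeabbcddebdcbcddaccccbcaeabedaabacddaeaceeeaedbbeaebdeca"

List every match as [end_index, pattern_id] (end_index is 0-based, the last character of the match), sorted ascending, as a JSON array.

Build automaton:
Trie nodes:
  n0 'ε': a→1 b→5 d→14 e→10
  n1 'a': c→8 e→2
  n2 'ae': a→3
  n3 'aea': b→4
  n4 'aeab': ·  ←P0
  n5 'b': c→6
  n6 'bc': d→7
  n7 'bcd': ·  ←P1
  n8 'ac': c→16 d→9  ←P3
  n9 'acd': ·  ←P2
  n10 'e': b→11  ←P7
  n11 'eb': d→12
  n12 'ebd': c→13
  n13 'ebdc': ·  ←P4
  n14 'd': e→15
  n15 'de': ·  ←P5
  n16 'acc': c→17
  n17 'accc': c→18
  n18 'acccc': ·  ←P6

Failure links (BFS by depth):
  fail(1) 'a': from fail(0)=0 chase 'a': 0 ⇒ 0;  out=∅∪out(0)=∅
  fail(5) 'b': from fail(0)=0 chase 'b': 0 ⇒ 0;  out=∅∪out(0)=∅
  fail(10) 'e': from fail(0)=0 chase 'e': 0 ⇒ 0;  out={7}∪out(0)={7}
  fail(14) 'd': from fail(0)=0 chase 'd': 0 ⇒ 0;  out=∅∪out(0)=∅
  fail(2) 'ae': from fail(1)=0 chase 'e': 0 ⇒ 10;  out=∅∪out(10)={7}
  fail(6) 'bc': from fail(5)=0 chase 'c': 0 ⇒ 0;  out=∅∪out(0)=∅
  fail(8) 'ac': from fail(1)=0 chase 'c': 0 ⇒ 0;  out={3}∪out(0)={3}
  fail(11) 'eb': from fail(10)=0 chase 'b': 0 ⇒ 5;  out=∅∪out(5)=∅
  fail(15) 'de': from fail(14)=0 chase 'e': 0 ⇒ 10;  out={5}∪out(10)={5,7}
  fail(3) 'aea': from fail(2)=10 chase 'a': 10→0 ⇒ 1;  out=∅∪out(1)=∅
  fail(7) 'bcd': from fail(6)=0 chase 'd': 0 ⇒ 14;  out={1}∪out(14)={1}
  fail(9) 'acd': from fail(8)=0 chase 'd': 0 ⇒ 14;  out={2}∪out(14)={2}
  fail(12) 'ebd': from fail(11)=5 chase 'd': 5→0 ⇒ 14;  out=∅∪out(14)=∅
  fail(16) 'acc': from fail(8)=0 chase 'c': 0 ⇒ 0;  out=∅∪out(0)=∅
  fail(4) 'aeab': from fail(3)=1 chase 'b': 1→0 ⇒ 5;  out={0}∪out(5)={0}
  fail(13) 'ebdc': from fail(12)=14 chase 'c': 14→0 ⇒ 0;  out={4}∪out(0)={4}
  fail(17) 'accc': from fail(16)=0 chase 'c': 0 ⇒ 0;  out=∅∪out(0)=∅
  fail(18) 'acccc': from fail(17)=0 chase 'c': 0 ⇒ 0;  out={6}∪out(0)={6}

Run:
i=0 'c': node 0→0
i=1 'a': node 0→1
i=2 'e': node 1→2  ** P7@[2:2]
i=3 'a': node 2→3
i=4 'b': node 3→4  ** P0@[1:4]
i=5 'b': node 4→5 (via fail)
i=6 'c': node 5→6
i=7 'd': node 6→7  ** P1@[5:7]
i=8 'd': node 7→14 (via fail)
i=9 'e': node 14→15  ** P5@[8:9],P7@[9:9]
i=10 'b': node 15→11 (via fail)
i=11 'd': node 11→12
i=12 'c': node 12→13  ** P4@[9:12]
i=13 'b': node 13→5 (via fail)
i=14 'c': node 5→6
i=15 'd': node 6→7  ** P1@[13:15]
i=16 'd': node 7→14 (via fail)
i=17 'a': node 14→1 (via fail)
i=18 'c': node 1→8  ** P3@[17:18]
i=19 'c': node 8→16
i=20 'c': node 16→17
i=21 'c': node 17→18  ** P6@[17:21]
i=22 'b': node 18→5 (via fail)
i=23 'c': node 5→6
i=24 'a': node 6→1 (via fail)
i=25 'e': node 1→2  ** P7@[25:25]
i=26 'a': node 2→3
i=27 'b': node 3→4  ** P0@[24:27]
i=28 'e': node 4→10 (via fail)  ** P7@[28:28]
i=29 'd': node 10→14 (via fail)
i=30 'a': node 14→1 (via fail)
i=31 'a': node 1→1 (via fail)
i=32 'b': node 1→5 (via fail)
i=33 'a': node 5→1 (via fail)
i=34 'c': node 1→8  ** P3@[33:34]
i=35 'd': node 8→9  ** P2@[33:35]
i=36 'd': node 9→14 (via fail)
i=37 'a': node 14→1 (via fail)
i=38 'e': node 1→2  ** P7@[38:38]
i=39 'a': node 2→3
i=40 'c': node 3→8 (via fail)  ** P3@[39:40]
i=41 'e': node 8→10 (via fail)  ** P7@[41:41]
i=42 'e': node 10→10 (via fail)  ** P7@[42:42]
i=43 'e': node 10→10 (via fail)  ** P7@[43:43]
i=44 'a': node 10→1 (via fail)
i=45 'e': node 1→2  ** P7@[45:45]
i=46 'd': node 2→14 (via fail)
i=47 'b': node 14→5 (via fail)
i=48 'b': node 5→5 (via fail)
i=49 'e': node 5→10 (via fail)  ** P7@[49:49]
i=50 'a': node 10→1 (via fail)
i=51 'e': node 1→2  ** P7@[51:51]
i=52 'b': node 2→11 (via fail)
i=53 'd': node 11→12
i=54 'e': node 12→15 (via fail)  ** P5@[53:54],P7@[54:54]
i=55 'c': node 15→0 (via fail)
i=56 'a': node 0→1

All matches (sorted): [[2,7],[4,0],[7,1],[9,5],[9,7],[12,4],[15,1],[18,3],[21,6],[25,7],[27,0],[28,7],[34,3],[35,2],[38,7],[40,3],[41,7],[42,7],[43,7],[45,7],[49,7],[51,7],[54,5],[54,7]]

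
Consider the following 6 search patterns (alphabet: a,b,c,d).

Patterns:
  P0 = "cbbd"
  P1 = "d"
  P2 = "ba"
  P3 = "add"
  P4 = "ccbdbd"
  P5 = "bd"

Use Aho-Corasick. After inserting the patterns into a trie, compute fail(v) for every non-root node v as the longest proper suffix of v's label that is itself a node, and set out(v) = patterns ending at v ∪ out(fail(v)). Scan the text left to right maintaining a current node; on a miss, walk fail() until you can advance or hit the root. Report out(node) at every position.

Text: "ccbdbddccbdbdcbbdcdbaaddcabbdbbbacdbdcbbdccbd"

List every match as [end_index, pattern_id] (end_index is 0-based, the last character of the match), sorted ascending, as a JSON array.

Construct AC machine:
Trie nodes:
  n0 'ε': a→8 b→6 c→1 d→5
  n1 'c': b→2 c→11
  n2 'cb': b→3
  n3 'cbb': d→4
  n4 'cbbd': ·  ←P0
  n5 'd': ·  ←P1
  n6 'b': a→7 d→16
  n7 'ba': ·  ←P2
  n8 'a': d→9
  n9 'ad': d→10
  n10 'add': ·  ←P3
  n11 'cc': b→12
  n12 'ccb': d→13
  n13 'ccbd': b→14
  n14 'ccbdb': d→15
  n15 'ccbdbd': ·  ←P4
  n16 'bd': ·  ←P5

BFS fail/out derivation:
  n1('c'): parent n0 fail=0; on 'c' 0 → fail=0;  out ∅∪∅=∅
  n5('d'): parent n0 fail=0; on 'd' 0 → fail=0;  out {1}∪∅={1}
  n6('b'): parent n0 fail=0; on 'b' 0 → fail=0;  out ∅∪∅=∅
  n8('a'): parent n0 fail=0; on 'a' 0 → fail=0;  out ∅∪∅=∅
  n2('cb'): parent n1 fail=0; on 'b' 0 → fail=6;  out ∅∪∅=∅
  n7('ba'): parent n6 fail=0; on 'a' 0 → fail=8;  out {2}∪∅={2}
  n9('ad'): parent n8 fail=0; on 'd' 0 → fail=5;  out ∅∪{1}={1}
  n11('cc'): parent n1 fail=0; on 'c' 0 → fail=1;  out ∅∪∅=∅
  n16('bd'): parent n6 fail=0; on 'd' 0 → fail=5;  out {5}∪{1}={1,5}
  n3('cbb'): parent n2 fail=6; on 'b' 6→0 → fail=6;  out ∅∪∅=∅
  n10('add'): parent n9 fail=5; on 'd' 5→0 → fail=5;  out {3}∪{1}={1,3}
  n12('ccb'): parent n11 fail=1; on 'b' 1 → fail=2;  out ∅∪∅=∅
  n4('cbbd'): parent n3 fail=6; on 'd' 6 → fail=16;  out {0}∪{1,5}={0,1,5}
  n13('ccbd'): parent n12 fail=2; on 'd' 2→6 → fail=16;  out ∅∪{1,5}={1,5}
  n14('ccbdb'): parent n13 fail=16; on 'b' 16→5→0 → fail=6;  out ∅∪∅=∅
  n15('ccbdbd'): parent n14 fail=6; on 'd' 6 → fail=16;  out {4}∪{1,5}={1,4,5}

Run:
i=0 'c': node 0→1
i=1 'c': node 1→11
i=2 'b': node 11→12
i=3 'd': node 12→13  → match P1@[3:3],P5@[2:3]
i=4 'b': node 13→14
i=5 'd': node 14→15  → match P1@[5:5],P4@[0:5],P5@[4:5]
i=6 'd': node 15→5 (fail-walked)  → match P1@[6:6]
i=7 'c': node 5→1 (fail-walked)
i=8 'c': node 1→11
i=9 'b': node 11→12
i=10 'd': node 12→13  → match P1@[10:10],P5@[9:10]
i=11 'b': node 13→14
i=12 'd': node 14→15  → match P1@[12:12],P4@[7:12],P5@[11:12]
i=13 'c': node 15→1 (fail-walked)
i=14 'b': node 1→2
i=15 'b': node 2→3
i=16 'd': node 3→4  → match P0@[13:16],P1@[16:16],P5@[15:16]
i=17 'c': node 4→1 (fail-walked)
i=18 'd': node 1→5 (fail-walked)  → match P1@[18:18]
i=19 'b': node 5→6 (fail-walked)
i=20 'a': node 6→7  → match P2@[19:20]
i=21 'a': node 7→8 (fail-walked)
i=22 'd': node 8→9  → match P1@[22:22]
i=23 'd': node 9→10  → match P1@[23:23],P3@[21:23]
i=24 'c': node 10→1 (fail-walked)
i=25 'a': node 1→8 (fail-walked)
i=26 'b': node 8→6 (fail-walked)
i=27 'b': node 6→6 (fail-walked)
i=28 'd': node 6→16  → match P1@[28:28],P5@[27:28]
i=29 'b': node 16→6 (fail-walked)
i=30 'b': node 6→6 (fail-walked)
i=31 'b': node 6→6 (fail-walked)
i=32 'a': node 6→7  → match P2@[31:32]
i=33 'c': node 7→1 (fail-walked)
i=34 'd': node 1→5 (fail-walked)  → match P1@[34:34]
i=35 'b': node 5→6 (fail-walked)
i=36 'd': node 6→16  → match P1@[36:36],P5@[35:36]
i=37 'c': node 16→1 (fail-walked)
i=38 'b': node 1→2
i=39 'b': node 2→3
i=40 'd': node 3→4  → match P0@[37:40],P1@[40:40],P5@[39:40]
i=41 'c': node 4→1 (fail-walked)
i=42 'c': node 1→11
i=43 'b': node 11→12
i=44 'd': node 12→13  → match P1@[44:44],P5@[43:44]

Result: [[3,1],[3,5],[5,1],[5,4],[5,5],[6,1],[10,1],[10,5],[12,1],[12,4],[12,5],[16,0],[16,1],[16,5],[18,1],[20,2],[22,1],[23,1],[23,3],[28,1],[28,5],[32,2],[34,1],[36,1],[36,5],[40,0],[40,1],[40,5],[44,1],[44,5]]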